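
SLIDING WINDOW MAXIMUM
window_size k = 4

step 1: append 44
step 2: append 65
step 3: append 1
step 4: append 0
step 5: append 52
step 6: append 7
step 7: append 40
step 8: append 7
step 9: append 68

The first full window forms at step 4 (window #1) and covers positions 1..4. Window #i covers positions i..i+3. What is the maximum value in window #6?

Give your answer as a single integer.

Answer: 68

Derivation:
step 1: append 44 -> window=[44] (not full yet)
step 2: append 65 -> window=[44, 65] (not full yet)
step 3: append 1 -> window=[44, 65, 1] (not full yet)
step 4: append 0 -> window=[44, 65, 1, 0] -> max=65
step 5: append 52 -> window=[65, 1, 0, 52] -> max=65
step 6: append 7 -> window=[1, 0, 52, 7] -> max=52
step 7: append 40 -> window=[0, 52, 7, 40] -> max=52
step 8: append 7 -> window=[52, 7, 40, 7] -> max=52
step 9: append 68 -> window=[7, 40, 7, 68] -> max=68
Window #6 max = 68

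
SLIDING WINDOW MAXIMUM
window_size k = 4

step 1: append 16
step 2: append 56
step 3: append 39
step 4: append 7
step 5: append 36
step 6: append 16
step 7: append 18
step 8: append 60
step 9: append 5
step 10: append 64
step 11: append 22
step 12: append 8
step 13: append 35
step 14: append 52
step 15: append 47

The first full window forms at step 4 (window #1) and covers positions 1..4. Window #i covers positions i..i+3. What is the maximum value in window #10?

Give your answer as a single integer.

Answer: 64

Derivation:
step 1: append 16 -> window=[16] (not full yet)
step 2: append 56 -> window=[16, 56] (not full yet)
step 3: append 39 -> window=[16, 56, 39] (not full yet)
step 4: append 7 -> window=[16, 56, 39, 7] -> max=56
step 5: append 36 -> window=[56, 39, 7, 36] -> max=56
step 6: append 16 -> window=[39, 7, 36, 16] -> max=39
step 7: append 18 -> window=[7, 36, 16, 18] -> max=36
step 8: append 60 -> window=[36, 16, 18, 60] -> max=60
step 9: append 5 -> window=[16, 18, 60, 5] -> max=60
step 10: append 64 -> window=[18, 60, 5, 64] -> max=64
step 11: append 22 -> window=[60, 5, 64, 22] -> max=64
step 12: append 8 -> window=[5, 64, 22, 8] -> max=64
step 13: append 35 -> window=[64, 22, 8, 35] -> max=64
Window #10 max = 64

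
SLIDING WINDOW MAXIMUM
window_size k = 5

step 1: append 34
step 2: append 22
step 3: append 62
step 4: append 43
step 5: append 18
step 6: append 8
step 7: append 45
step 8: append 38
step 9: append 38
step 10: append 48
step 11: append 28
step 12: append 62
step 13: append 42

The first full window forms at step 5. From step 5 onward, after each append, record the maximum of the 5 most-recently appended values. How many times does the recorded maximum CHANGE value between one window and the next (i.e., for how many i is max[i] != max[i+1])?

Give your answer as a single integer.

Answer: 3

Derivation:
step 1: append 34 -> window=[34] (not full yet)
step 2: append 22 -> window=[34, 22] (not full yet)
step 3: append 62 -> window=[34, 22, 62] (not full yet)
step 4: append 43 -> window=[34, 22, 62, 43] (not full yet)
step 5: append 18 -> window=[34, 22, 62, 43, 18] -> max=62
step 6: append 8 -> window=[22, 62, 43, 18, 8] -> max=62
step 7: append 45 -> window=[62, 43, 18, 8, 45] -> max=62
step 8: append 38 -> window=[43, 18, 8, 45, 38] -> max=45
step 9: append 38 -> window=[18, 8, 45, 38, 38] -> max=45
step 10: append 48 -> window=[8, 45, 38, 38, 48] -> max=48
step 11: append 28 -> window=[45, 38, 38, 48, 28] -> max=48
step 12: append 62 -> window=[38, 38, 48, 28, 62] -> max=62
step 13: append 42 -> window=[38, 48, 28, 62, 42] -> max=62
Recorded maximums: 62 62 62 45 45 48 48 62 62
Changes between consecutive maximums: 3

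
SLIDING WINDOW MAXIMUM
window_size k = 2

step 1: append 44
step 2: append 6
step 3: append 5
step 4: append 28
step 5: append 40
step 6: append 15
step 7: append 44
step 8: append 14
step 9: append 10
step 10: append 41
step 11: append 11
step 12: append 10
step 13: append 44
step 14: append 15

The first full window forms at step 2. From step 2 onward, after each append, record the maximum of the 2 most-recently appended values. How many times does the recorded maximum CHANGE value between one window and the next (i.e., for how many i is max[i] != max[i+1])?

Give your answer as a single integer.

Answer: 8

Derivation:
step 1: append 44 -> window=[44] (not full yet)
step 2: append 6 -> window=[44, 6] -> max=44
step 3: append 5 -> window=[6, 5] -> max=6
step 4: append 28 -> window=[5, 28] -> max=28
step 5: append 40 -> window=[28, 40] -> max=40
step 6: append 15 -> window=[40, 15] -> max=40
step 7: append 44 -> window=[15, 44] -> max=44
step 8: append 14 -> window=[44, 14] -> max=44
step 9: append 10 -> window=[14, 10] -> max=14
step 10: append 41 -> window=[10, 41] -> max=41
step 11: append 11 -> window=[41, 11] -> max=41
step 12: append 10 -> window=[11, 10] -> max=11
step 13: append 44 -> window=[10, 44] -> max=44
step 14: append 15 -> window=[44, 15] -> max=44
Recorded maximums: 44 6 28 40 40 44 44 14 41 41 11 44 44
Changes between consecutive maximums: 8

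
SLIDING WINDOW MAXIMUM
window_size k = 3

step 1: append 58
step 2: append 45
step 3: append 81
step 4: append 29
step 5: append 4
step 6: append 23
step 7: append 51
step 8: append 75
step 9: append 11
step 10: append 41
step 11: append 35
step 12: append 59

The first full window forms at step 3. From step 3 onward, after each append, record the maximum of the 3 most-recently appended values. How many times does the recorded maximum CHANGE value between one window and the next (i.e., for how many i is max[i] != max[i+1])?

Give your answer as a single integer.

Answer: 5

Derivation:
step 1: append 58 -> window=[58] (not full yet)
step 2: append 45 -> window=[58, 45] (not full yet)
step 3: append 81 -> window=[58, 45, 81] -> max=81
step 4: append 29 -> window=[45, 81, 29] -> max=81
step 5: append 4 -> window=[81, 29, 4] -> max=81
step 6: append 23 -> window=[29, 4, 23] -> max=29
step 7: append 51 -> window=[4, 23, 51] -> max=51
step 8: append 75 -> window=[23, 51, 75] -> max=75
step 9: append 11 -> window=[51, 75, 11] -> max=75
step 10: append 41 -> window=[75, 11, 41] -> max=75
step 11: append 35 -> window=[11, 41, 35] -> max=41
step 12: append 59 -> window=[41, 35, 59] -> max=59
Recorded maximums: 81 81 81 29 51 75 75 75 41 59
Changes between consecutive maximums: 5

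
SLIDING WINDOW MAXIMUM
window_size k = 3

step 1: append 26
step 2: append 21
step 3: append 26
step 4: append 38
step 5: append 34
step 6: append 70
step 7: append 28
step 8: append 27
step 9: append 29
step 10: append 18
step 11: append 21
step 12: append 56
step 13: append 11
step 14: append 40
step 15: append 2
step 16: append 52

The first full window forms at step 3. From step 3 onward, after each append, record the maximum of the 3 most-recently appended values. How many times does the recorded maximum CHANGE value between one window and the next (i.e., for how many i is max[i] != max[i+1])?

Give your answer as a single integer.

step 1: append 26 -> window=[26] (not full yet)
step 2: append 21 -> window=[26, 21] (not full yet)
step 3: append 26 -> window=[26, 21, 26] -> max=26
step 4: append 38 -> window=[21, 26, 38] -> max=38
step 5: append 34 -> window=[26, 38, 34] -> max=38
step 6: append 70 -> window=[38, 34, 70] -> max=70
step 7: append 28 -> window=[34, 70, 28] -> max=70
step 8: append 27 -> window=[70, 28, 27] -> max=70
step 9: append 29 -> window=[28, 27, 29] -> max=29
step 10: append 18 -> window=[27, 29, 18] -> max=29
step 11: append 21 -> window=[29, 18, 21] -> max=29
step 12: append 56 -> window=[18, 21, 56] -> max=56
step 13: append 11 -> window=[21, 56, 11] -> max=56
step 14: append 40 -> window=[56, 11, 40] -> max=56
step 15: append 2 -> window=[11, 40, 2] -> max=40
step 16: append 52 -> window=[40, 2, 52] -> max=52
Recorded maximums: 26 38 38 70 70 70 29 29 29 56 56 56 40 52
Changes between consecutive maximums: 6

Answer: 6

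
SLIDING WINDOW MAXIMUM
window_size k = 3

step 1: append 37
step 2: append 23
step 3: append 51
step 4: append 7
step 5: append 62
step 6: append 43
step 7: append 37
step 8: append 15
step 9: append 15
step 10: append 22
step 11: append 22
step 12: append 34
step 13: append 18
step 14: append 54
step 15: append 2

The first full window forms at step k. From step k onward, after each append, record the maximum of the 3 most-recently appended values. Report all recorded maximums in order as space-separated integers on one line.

step 1: append 37 -> window=[37] (not full yet)
step 2: append 23 -> window=[37, 23] (not full yet)
step 3: append 51 -> window=[37, 23, 51] -> max=51
step 4: append 7 -> window=[23, 51, 7] -> max=51
step 5: append 62 -> window=[51, 7, 62] -> max=62
step 6: append 43 -> window=[7, 62, 43] -> max=62
step 7: append 37 -> window=[62, 43, 37] -> max=62
step 8: append 15 -> window=[43, 37, 15] -> max=43
step 9: append 15 -> window=[37, 15, 15] -> max=37
step 10: append 22 -> window=[15, 15, 22] -> max=22
step 11: append 22 -> window=[15, 22, 22] -> max=22
step 12: append 34 -> window=[22, 22, 34] -> max=34
step 13: append 18 -> window=[22, 34, 18] -> max=34
step 14: append 54 -> window=[34, 18, 54] -> max=54
step 15: append 2 -> window=[18, 54, 2] -> max=54

Answer: 51 51 62 62 62 43 37 22 22 34 34 54 54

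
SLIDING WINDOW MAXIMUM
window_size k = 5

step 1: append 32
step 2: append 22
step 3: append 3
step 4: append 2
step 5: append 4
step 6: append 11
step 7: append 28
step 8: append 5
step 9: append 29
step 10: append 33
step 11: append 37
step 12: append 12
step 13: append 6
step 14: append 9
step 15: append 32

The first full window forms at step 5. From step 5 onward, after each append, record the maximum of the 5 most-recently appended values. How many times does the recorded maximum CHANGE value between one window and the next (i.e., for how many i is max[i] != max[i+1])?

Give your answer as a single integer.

step 1: append 32 -> window=[32] (not full yet)
step 2: append 22 -> window=[32, 22] (not full yet)
step 3: append 3 -> window=[32, 22, 3] (not full yet)
step 4: append 2 -> window=[32, 22, 3, 2] (not full yet)
step 5: append 4 -> window=[32, 22, 3, 2, 4] -> max=32
step 6: append 11 -> window=[22, 3, 2, 4, 11] -> max=22
step 7: append 28 -> window=[3, 2, 4, 11, 28] -> max=28
step 8: append 5 -> window=[2, 4, 11, 28, 5] -> max=28
step 9: append 29 -> window=[4, 11, 28, 5, 29] -> max=29
step 10: append 33 -> window=[11, 28, 5, 29, 33] -> max=33
step 11: append 37 -> window=[28, 5, 29, 33, 37] -> max=37
step 12: append 12 -> window=[5, 29, 33, 37, 12] -> max=37
step 13: append 6 -> window=[29, 33, 37, 12, 6] -> max=37
step 14: append 9 -> window=[33, 37, 12, 6, 9] -> max=37
step 15: append 32 -> window=[37, 12, 6, 9, 32] -> max=37
Recorded maximums: 32 22 28 28 29 33 37 37 37 37 37
Changes between consecutive maximums: 5

Answer: 5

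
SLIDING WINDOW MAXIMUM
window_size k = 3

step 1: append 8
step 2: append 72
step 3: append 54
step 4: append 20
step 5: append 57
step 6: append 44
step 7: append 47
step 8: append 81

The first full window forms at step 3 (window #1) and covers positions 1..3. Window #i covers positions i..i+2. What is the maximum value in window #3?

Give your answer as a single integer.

step 1: append 8 -> window=[8] (not full yet)
step 2: append 72 -> window=[8, 72] (not full yet)
step 3: append 54 -> window=[8, 72, 54] -> max=72
step 4: append 20 -> window=[72, 54, 20] -> max=72
step 5: append 57 -> window=[54, 20, 57] -> max=57
Window #3 max = 57

Answer: 57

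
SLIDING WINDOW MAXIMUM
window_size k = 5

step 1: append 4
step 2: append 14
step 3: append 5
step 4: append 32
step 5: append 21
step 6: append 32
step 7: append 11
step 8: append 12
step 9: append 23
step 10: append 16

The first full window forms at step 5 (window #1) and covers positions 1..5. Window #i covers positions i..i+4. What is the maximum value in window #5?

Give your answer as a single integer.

Answer: 32

Derivation:
step 1: append 4 -> window=[4] (not full yet)
step 2: append 14 -> window=[4, 14] (not full yet)
step 3: append 5 -> window=[4, 14, 5] (not full yet)
step 4: append 32 -> window=[4, 14, 5, 32] (not full yet)
step 5: append 21 -> window=[4, 14, 5, 32, 21] -> max=32
step 6: append 32 -> window=[14, 5, 32, 21, 32] -> max=32
step 7: append 11 -> window=[5, 32, 21, 32, 11] -> max=32
step 8: append 12 -> window=[32, 21, 32, 11, 12] -> max=32
step 9: append 23 -> window=[21, 32, 11, 12, 23] -> max=32
Window #5 max = 32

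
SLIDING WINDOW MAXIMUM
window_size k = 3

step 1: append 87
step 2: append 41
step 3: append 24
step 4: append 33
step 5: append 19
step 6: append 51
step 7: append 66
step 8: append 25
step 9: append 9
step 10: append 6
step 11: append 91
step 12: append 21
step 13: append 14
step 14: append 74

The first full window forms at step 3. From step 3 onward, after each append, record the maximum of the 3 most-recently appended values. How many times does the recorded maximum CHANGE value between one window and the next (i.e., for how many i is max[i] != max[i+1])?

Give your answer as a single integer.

Answer: 7

Derivation:
step 1: append 87 -> window=[87] (not full yet)
step 2: append 41 -> window=[87, 41] (not full yet)
step 3: append 24 -> window=[87, 41, 24] -> max=87
step 4: append 33 -> window=[41, 24, 33] -> max=41
step 5: append 19 -> window=[24, 33, 19] -> max=33
step 6: append 51 -> window=[33, 19, 51] -> max=51
step 7: append 66 -> window=[19, 51, 66] -> max=66
step 8: append 25 -> window=[51, 66, 25] -> max=66
step 9: append 9 -> window=[66, 25, 9] -> max=66
step 10: append 6 -> window=[25, 9, 6] -> max=25
step 11: append 91 -> window=[9, 6, 91] -> max=91
step 12: append 21 -> window=[6, 91, 21] -> max=91
step 13: append 14 -> window=[91, 21, 14] -> max=91
step 14: append 74 -> window=[21, 14, 74] -> max=74
Recorded maximums: 87 41 33 51 66 66 66 25 91 91 91 74
Changes between consecutive maximums: 7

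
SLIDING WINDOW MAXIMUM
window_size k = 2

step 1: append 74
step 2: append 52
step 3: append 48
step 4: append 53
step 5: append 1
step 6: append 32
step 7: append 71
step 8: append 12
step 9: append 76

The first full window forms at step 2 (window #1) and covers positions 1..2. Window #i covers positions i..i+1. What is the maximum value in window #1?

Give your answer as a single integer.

Answer: 74

Derivation:
step 1: append 74 -> window=[74] (not full yet)
step 2: append 52 -> window=[74, 52] -> max=74
Window #1 max = 74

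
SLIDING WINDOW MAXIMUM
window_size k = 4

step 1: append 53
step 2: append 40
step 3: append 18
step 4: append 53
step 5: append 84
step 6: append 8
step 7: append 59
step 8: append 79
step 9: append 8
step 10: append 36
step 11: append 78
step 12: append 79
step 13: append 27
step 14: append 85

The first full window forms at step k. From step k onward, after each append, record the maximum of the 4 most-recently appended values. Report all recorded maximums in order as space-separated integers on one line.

step 1: append 53 -> window=[53] (not full yet)
step 2: append 40 -> window=[53, 40] (not full yet)
step 3: append 18 -> window=[53, 40, 18] (not full yet)
step 4: append 53 -> window=[53, 40, 18, 53] -> max=53
step 5: append 84 -> window=[40, 18, 53, 84] -> max=84
step 6: append 8 -> window=[18, 53, 84, 8] -> max=84
step 7: append 59 -> window=[53, 84, 8, 59] -> max=84
step 8: append 79 -> window=[84, 8, 59, 79] -> max=84
step 9: append 8 -> window=[8, 59, 79, 8] -> max=79
step 10: append 36 -> window=[59, 79, 8, 36] -> max=79
step 11: append 78 -> window=[79, 8, 36, 78] -> max=79
step 12: append 79 -> window=[8, 36, 78, 79] -> max=79
step 13: append 27 -> window=[36, 78, 79, 27] -> max=79
step 14: append 85 -> window=[78, 79, 27, 85] -> max=85

Answer: 53 84 84 84 84 79 79 79 79 79 85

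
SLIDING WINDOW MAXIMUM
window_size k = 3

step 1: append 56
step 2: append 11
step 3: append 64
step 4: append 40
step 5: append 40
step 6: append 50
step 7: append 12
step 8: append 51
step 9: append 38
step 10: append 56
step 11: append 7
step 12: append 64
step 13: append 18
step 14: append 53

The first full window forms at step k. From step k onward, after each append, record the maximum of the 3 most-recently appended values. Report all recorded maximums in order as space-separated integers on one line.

step 1: append 56 -> window=[56] (not full yet)
step 2: append 11 -> window=[56, 11] (not full yet)
step 3: append 64 -> window=[56, 11, 64] -> max=64
step 4: append 40 -> window=[11, 64, 40] -> max=64
step 5: append 40 -> window=[64, 40, 40] -> max=64
step 6: append 50 -> window=[40, 40, 50] -> max=50
step 7: append 12 -> window=[40, 50, 12] -> max=50
step 8: append 51 -> window=[50, 12, 51] -> max=51
step 9: append 38 -> window=[12, 51, 38] -> max=51
step 10: append 56 -> window=[51, 38, 56] -> max=56
step 11: append 7 -> window=[38, 56, 7] -> max=56
step 12: append 64 -> window=[56, 7, 64] -> max=64
step 13: append 18 -> window=[7, 64, 18] -> max=64
step 14: append 53 -> window=[64, 18, 53] -> max=64

Answer: 64 64 64 50 50 51 51 56 56 64 64 64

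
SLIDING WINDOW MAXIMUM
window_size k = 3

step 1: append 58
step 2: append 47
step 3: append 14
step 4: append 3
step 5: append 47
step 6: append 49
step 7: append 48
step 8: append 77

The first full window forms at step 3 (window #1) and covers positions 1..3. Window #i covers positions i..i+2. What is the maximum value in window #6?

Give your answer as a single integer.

Answer: 77

Derivation:
step 1: append 58 -> window=[58] (not full yet)
step 2: append 47 -> window=[58, 47] (not full yet)
step 3: append 14 -> window=[58, 47, 14] -> max=58
step 4: append 3 -> window=[47, 14, 3] -> max=47
step 5: append 47 -> window=[14, 3, 47] -> max=47
step 6: append 49 -> window=[3, 47, 49] -> max=49
step 7: append 48 -> window=[47, 49, 48] -> max=49
step 8: append 77 -> window=[49, 48, 77] -> max=77
Window #6 max = 77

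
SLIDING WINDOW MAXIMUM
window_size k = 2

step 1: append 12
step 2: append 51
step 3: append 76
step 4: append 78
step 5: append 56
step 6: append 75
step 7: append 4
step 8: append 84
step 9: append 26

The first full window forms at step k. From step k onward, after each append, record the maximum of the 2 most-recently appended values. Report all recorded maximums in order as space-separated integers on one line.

Answer: 51 76 78 78 75 75 84 84

Derivation:
step 1: append 12 -> window=[12] (not full yet)
step 2: append 51 -> window=[12, 51] -> max=51
step 3: append 76 -> window=[51, 76] -> max=76
step 4: append 78 -> window=[76, 78] -> max=78
step 5: append 56 -> window=[78, 56] -> max=78
step 6: append 75 -> window=[56, 75] -> max=75
step 7: append 4 -> window=[75, 4] -> max=75
step 8: append 84 -> window=[4, 84] -> max=84
step 9: append 26 -> window=[84, 26] -> max=84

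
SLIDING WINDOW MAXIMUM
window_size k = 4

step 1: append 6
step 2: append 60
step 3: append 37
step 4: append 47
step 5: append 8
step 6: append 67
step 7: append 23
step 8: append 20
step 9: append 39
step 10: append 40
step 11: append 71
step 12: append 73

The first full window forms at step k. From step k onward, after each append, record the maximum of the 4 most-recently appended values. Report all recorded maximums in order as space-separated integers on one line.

Answer: 60 60 67 67 67 67 40 71 73

Derivation:
step 1: append 6 -> window=[6] (not full yet)
step 2: append 60 -> window=[6, 60] (not full yet)
step 3: append 37 -> window=[6, 60, 37] (not full yet)
step 4: append 47 -> window=[6, 60, 37, 47] -> max=60
step 5: append 8 -> window=[60, 37, 47, 8] -> max=60
step 6: append 67 -> window=[37, 47, 8, 67] -> max=67
step 7: append 23 -> window=[47, 8, 67, 23] -> max=67
step 8: append 20 -> window=[8, 67, 23, 20] -> max=67
step 9: append 39 -> window=[67, 23, 20, 39] -> max=67
step 10: append 40 -> window=[23, 20, 39, 40] -> max=40
step 11: append 71 -> window=[20, 39, 40, 71] -> max=71
step 12: append 73 -> window=[39, 40, 71, 73] -> max=73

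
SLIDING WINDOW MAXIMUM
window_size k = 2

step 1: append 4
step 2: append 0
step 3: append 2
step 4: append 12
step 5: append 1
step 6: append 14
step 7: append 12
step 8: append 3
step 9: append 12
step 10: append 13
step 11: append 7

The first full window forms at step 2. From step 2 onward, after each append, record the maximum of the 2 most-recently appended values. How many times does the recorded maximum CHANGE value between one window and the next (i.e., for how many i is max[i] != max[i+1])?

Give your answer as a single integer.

step 1: append 4 -> window=[4] (not full yet)
step 2: append 0 -> window=[4, 0] -> max=4
step 3: append 2 -> window=[0, 2] -> max=2
step 4: append 12 -> window=[2, 12] -> max=12
step 5: append 1 -> window=[12, 1] -> max=12
step 6: append 14 -> window=[1, 14] -> max=14
step 7: append 12 -> window=[14, 12] -> max=14
step 8: append 3 -> window=[12, 3] -> max=12
step 9: append 12 -> window=[3, 12] -> max=12
step 10: append 13 -> window=[12, 13] -> max=13
step 11: append 7 -> window=[13, 7] -> max=13
Recorded maximums: 4 2 12 12 14 14 12 12 13 13
Changes between consecutive maximums: 5

Answer: 5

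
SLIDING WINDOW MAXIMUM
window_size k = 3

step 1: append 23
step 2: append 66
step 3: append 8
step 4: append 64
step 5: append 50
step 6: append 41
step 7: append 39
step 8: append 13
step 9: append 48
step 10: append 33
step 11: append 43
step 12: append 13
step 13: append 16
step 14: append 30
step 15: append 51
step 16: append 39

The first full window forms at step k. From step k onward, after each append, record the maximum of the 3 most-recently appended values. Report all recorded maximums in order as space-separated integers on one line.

step 1: append 23 -> window=[23] (not full yet)
step 2: append 66 -> window=[23, 66] (not full yet)
step 3: append 8 -> window=[23, 66, 8] -> max=66
step 4: append 64 -> window=[66, 8, 64] -> max=66
step 5: append 50 -> window=[8, 64, 50] -> max=64
step 6: append 41 -> window=[64, 50, 41] -> max=64
step 7: append 39 -> window=[50, 41, 39] -> max=50
step 8: append 13 -> window=[41, 39, 13] -> max=41
step 9: append 48 -> window=[39, 13, 48] -> max=48
step 10: append 33 -> window=[13, 48, 33] -> max=48
step 11: append 43 -> window=[48, 33, 43] -> max=48
step 12: append 13 -> window=[33, 43, 13] -> max=43
step 13: append 16 -> window=[43, 13, 16] -> max=43
step 14: append 30 -> window=[13, 16, 30] -> max=30
step 15: append 51 -> window=[16, 30, 51] -> max=51
step 16: append 39 -> window=[30, 51, 39] -> max=51

Answer: 66 66 64 64 50 41 48 48 48 43 43 30 51 51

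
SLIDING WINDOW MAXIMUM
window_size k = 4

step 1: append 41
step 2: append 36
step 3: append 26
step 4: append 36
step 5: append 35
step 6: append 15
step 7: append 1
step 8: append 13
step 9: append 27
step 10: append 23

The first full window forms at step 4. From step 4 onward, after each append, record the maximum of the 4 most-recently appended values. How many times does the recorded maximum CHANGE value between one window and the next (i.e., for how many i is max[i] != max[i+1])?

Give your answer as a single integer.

step 1: append 41 -> window=[41] (not full yet)
step 2: append 36 -> window=[41, 36] (not full yet)
step 3: append 26 -> window=[41, 36, 26] (not full yet)
step 4: append 36 -> window=[41, 36, 26, 36] -> max=41
step 5: append 35 -> window=[36, 26, 36, 35] -> max=36
step 6: append 15 -> window=[26, 36, 35, 15] -> max=36
step 7: append 1 -> window=[36, 35, 15, 1] -> max=36
step 8: append 13 -> window=[35, 15, 1, 13] -> max=35
step 9: append 27 -> window=[15, 1, 13, 27] -> max=27
step 10: append 23 -> window=[1, 13, 27, 23] -> max=27
Recorded maximums: 41 36 36 36 35 27 27
Changes between consecutive maximums: 3

Answer: 3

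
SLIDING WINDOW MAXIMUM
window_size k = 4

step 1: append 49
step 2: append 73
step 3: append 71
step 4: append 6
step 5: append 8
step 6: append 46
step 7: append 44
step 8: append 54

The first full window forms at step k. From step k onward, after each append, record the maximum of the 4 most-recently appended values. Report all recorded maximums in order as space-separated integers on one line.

Answer: 73 73 71 46 54

Derivation:
step 1: append 49 -> window=[49] (not full yet)
step 2: append 73 -> window=[49, 73] (not full yet)
step 3: append 71 -> window=[49, 73, 71] (not full yet)
step 4: append 6 -> window=[49, 73, 71, 6] -> max=73
step 5: append 8 -> window=[73, 71, 6, 8] -> max=73
step 6: append 46 -> window=[71, 6, 8, 46] -> max=71
step 7: append 44 -> window=[6, 8, 46, 44] -> max=46
step 8: append 54 -> window=[8, 46, 44, 54] -> max=54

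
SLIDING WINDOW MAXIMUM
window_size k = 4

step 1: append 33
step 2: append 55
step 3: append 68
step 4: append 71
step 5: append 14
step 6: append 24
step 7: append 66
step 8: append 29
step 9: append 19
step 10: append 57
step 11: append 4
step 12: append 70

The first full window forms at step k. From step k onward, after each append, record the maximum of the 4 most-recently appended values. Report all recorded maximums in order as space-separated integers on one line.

Answer: 71 71 71 71 66 66 66 57 70

Derivation:
step 1: append 33 -> window=[33] (not full yet)
step 2: append 55 -> window=[33, 55] (not full yet)
step 3: append 68 -> window=[33, 55, 68] (not full yet)
step 4: append 71 -> window=[33, 55, 68, 71] -> max=71
step 5: append 14 -> window=[55, 68, 71, 14] -> max=71
step 6: append 24 -> window=[68, 71, 14, 24] -> max=71
step 7: append 66 -> window=[71, 14, 24, 66] -> max=71
step 8: append 29 -> window=[14, 24, 66, 29] -> max=66
step 9: append 19 -> window=[24, 66, 29, 19] -> max=66
step 10: append 57 -> window=[66, 29, 19, 57] -> max=66
step 11: append 4 -> window=[29, 19, 57, 4] -> max=57
step 12: append 70 -> window=[19, 57, 4, 70] -> max=70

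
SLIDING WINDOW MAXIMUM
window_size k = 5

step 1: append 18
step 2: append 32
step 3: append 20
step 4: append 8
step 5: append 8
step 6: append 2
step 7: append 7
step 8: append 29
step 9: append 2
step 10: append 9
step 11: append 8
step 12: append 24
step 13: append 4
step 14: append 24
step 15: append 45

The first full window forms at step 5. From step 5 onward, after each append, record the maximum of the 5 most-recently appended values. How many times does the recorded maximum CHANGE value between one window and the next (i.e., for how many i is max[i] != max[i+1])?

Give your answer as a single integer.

step 1: append 18 -> window=[18] (not full yet)
step 2: append 32 -> window=[18, 32] (not full yet)
step 3: append 20 -> window=[18, 32, 20] (not full yet)
step 4: append 8 -> window=[18, 32, 20, 8] (not full yet)
step 5: append 8 -> window=[18, 32, 20, 8, 8] -> max=32
step 6: append 2 -> window=[32, 20, 8, 8, 2] -> max=32
step 7: append 7 -> window=[20, 8, 8, 2, 7] -> max=20
step 8: append 29 -> window=[8, 8, 2, 7, 29] -> max=29
step 9: append 2 -> window=[8, 2, 7, 29, 2] -> max=29
step 10: append 9 -> window=[2, 7, 29, 2, 9] -> max=29
step 11: append 8 -> window=[7, 29, 2, 9, 8] -> max=29
step 12: append 24 -> window=[29, 2, 9, 8, 24] -> max=29
step 13: append 4 -> window=[2, 9, 8, 24, 4] -> max=24
step 14: append 24 -> window=[9, 8, 24, 4, 24] -> max=24
step 15: append 45 -> window=[8, 24, 4, 24, 45] -> max=45
Recorded maximums: 32 32 20 29 29 29 29 29 24 24 45
Changes between consecutive maximums: 4

Answer: 4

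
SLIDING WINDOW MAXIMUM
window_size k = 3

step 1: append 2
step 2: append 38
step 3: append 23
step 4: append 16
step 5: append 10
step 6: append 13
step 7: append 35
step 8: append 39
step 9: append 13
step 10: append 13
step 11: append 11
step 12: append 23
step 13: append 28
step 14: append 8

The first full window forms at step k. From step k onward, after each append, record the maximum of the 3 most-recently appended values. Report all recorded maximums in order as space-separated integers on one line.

step 1: append 2 -> window=[2] (not full yet)
step 2: append 38 -> window=[2, 38] (not full yet)
step 3: append 23 -> window=[2, 38, 23] -> max=38
step 4: append 16 -> window=[38, 23, 16] -> max=38
step 5: append 10 -> window=[23, 16, 10] -> max=23
step 6: append 13 -> window=[16, 10, 13] -> max=16
step 7: append 35 -> window=[10, 13, 35] -> max=35
step 8: append 39 -> window=[13, 35, 39] -> max=39
step 9: append 13 -> window=[35, 39, 13] -> max=39
step 10: append 13 -> window=[39, 13, 13] -> max=39
step 11: append 11 -> window=[13, 13, 11] -> max=13
step 12: append 23 -> window=[13, 11, 23] -> max=23
step 13: append 28 -> window=[11, 23, 28] -> max=28
step 14: append 8 -> window=[23, 28, 8] -> max=28

Answer: 38 38 23 16 35 39 39 39 13 23 28 28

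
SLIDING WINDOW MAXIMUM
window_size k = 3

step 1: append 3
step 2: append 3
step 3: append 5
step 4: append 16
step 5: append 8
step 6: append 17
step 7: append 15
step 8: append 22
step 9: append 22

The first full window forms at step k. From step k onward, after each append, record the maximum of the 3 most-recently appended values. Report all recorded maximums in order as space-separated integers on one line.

step 1: append 3 -> window=[3] (not full yet)
step 2: append 3 -> window=[3, 3] (not full yet)
step 3: append 5 -> window=[3, 3, 5] -> max=5
step 4: append 16 -> window=[3, 5, 16] -> max=16
step 5: append 8 -> window=[5, 16, 8] -> max=16
step 6: append 17 -> window=[16, 8, 17] -> max=17
step 7: append 15 -> window=[8, 17, 15] -> max=17
step 8: append 22 -> window=[17, 15, 22] -> max=22
step 9: append 22 -> window=[15, 22, 22] -> max=22

Answer: 5 16 16 17 17 22 22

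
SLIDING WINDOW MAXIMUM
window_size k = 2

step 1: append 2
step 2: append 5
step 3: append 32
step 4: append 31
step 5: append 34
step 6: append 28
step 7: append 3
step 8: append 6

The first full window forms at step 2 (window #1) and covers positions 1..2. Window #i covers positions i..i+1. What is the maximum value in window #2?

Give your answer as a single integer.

step 1: append 2 -> window=[2] (not full yet)
step 2: append 5 -> window=[2, 5] -> max=5
step 3: append 32 -> window=[5, 32] -> max=32
Window #2 max = 32

Answer: 32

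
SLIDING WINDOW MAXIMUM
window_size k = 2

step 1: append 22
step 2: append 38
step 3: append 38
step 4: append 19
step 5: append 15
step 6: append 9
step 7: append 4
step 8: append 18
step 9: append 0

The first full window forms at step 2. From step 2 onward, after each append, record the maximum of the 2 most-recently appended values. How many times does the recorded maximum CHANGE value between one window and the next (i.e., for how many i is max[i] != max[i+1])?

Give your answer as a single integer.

Answer: 4

Derivation:
step 1: append 22 -> window=[22] (not full yet)
step 2: append 38 -> window=[22, 38] -> max=38
step 3: append 38 -> window=[38, 38] -> max=38
step 4: append 19 -> window=[38, 19] -> max=38
step 5: append 15 -> window=[19, 15] -> max=19
step 6: append 9 -> window=[15, 9] -> max=15
step 7: append 4 -> window=[9, 4] -> max=9
step 8: append 18 -> window=[4, 18] -> max=18
step 9: append 0 -> window=[18, 0] -> max=18
Recorded maximums: 38 38 38 19 15 9 18 18
Changes between consecutive maximums: 4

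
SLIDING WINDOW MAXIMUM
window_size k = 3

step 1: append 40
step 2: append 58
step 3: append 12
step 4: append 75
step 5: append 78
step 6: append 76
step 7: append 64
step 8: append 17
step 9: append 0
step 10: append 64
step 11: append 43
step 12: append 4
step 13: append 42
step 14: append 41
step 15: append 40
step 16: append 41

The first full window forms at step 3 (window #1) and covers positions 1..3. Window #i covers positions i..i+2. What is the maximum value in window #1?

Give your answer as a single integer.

step 1: append 40 -> window=[40] (not full yet)
step 2: append 58 -> window=[40, 58] (not full yet)
step 3: append 12 -> window=[40, 58, 12] -> max=58
Window #1 max = 58

Answer: 58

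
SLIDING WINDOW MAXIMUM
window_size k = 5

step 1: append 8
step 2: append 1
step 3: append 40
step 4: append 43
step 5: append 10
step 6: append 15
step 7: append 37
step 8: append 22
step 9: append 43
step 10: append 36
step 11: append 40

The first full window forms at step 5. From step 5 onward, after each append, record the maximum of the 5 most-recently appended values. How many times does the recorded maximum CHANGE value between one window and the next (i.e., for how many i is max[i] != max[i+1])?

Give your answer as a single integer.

Answer: 0

Derivation:
step 1: append 8 -> window=[8] (not full yet)
step 2: append 1 -> window=[8, 1] (not full yet)
step 3: append 40 -> window=[8, 1, 40] (not full yet)
step 4: append 43 -> window=[8, 1, 40, 43] (not full yet)
step 5: append 10 -> window=[8, 1, 40, 43, 10] -> max=43
step 6: append 15 -> window=[1, 40, 43, 10, 15] -> max=43
step 7: append 37 -> window=[40, 43, 10, 15, 37] -> max=43
step 8: append 22 -> window=[43, 10, 15, 37, 22] -> max=43
step 9: append 43 -> window=[10, 15, 37, 22, 43] -> max=43
step 10: append 36 -> window=[15, 37, 22, 43, 36] -> max=43
step 11: append 40 -> window=[37, 22, 43, 36, 40] -> max=43
Recorded maximums: 43 43 43 43 43 43 43
Changes between consecutive maximums: 0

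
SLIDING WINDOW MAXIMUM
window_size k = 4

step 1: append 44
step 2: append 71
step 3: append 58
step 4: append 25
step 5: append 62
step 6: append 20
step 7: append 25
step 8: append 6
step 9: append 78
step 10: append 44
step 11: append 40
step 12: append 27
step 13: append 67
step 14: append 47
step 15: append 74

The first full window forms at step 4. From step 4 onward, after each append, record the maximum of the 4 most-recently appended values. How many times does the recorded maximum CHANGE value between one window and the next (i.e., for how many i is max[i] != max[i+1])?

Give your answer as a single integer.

step 1: append 44 -> window=[44] (not full yet)
step 2: append 71 -> window=[44, 71] (not full yet)
step 3: append 58 -> window=[44, 71, 58] (not full yet)
step 4: append 25 -> window=[44, 71, 58, 25] -> max=71
step 5: append 62 -> window=[71, 58, 25, 62] -> max=71
step 6: append 20 -> window=[58, 25, 62, 20] -> max=62
step 7: append 25 -> window=[25, 62, 20, 25] -> max=62
step 8: append 6 -> window=[62, 20, 25, 6] -> max=62
step 9: append 78 -> window=[20, 25, 6, 78] -> max=78
step 10: append 44 -> window=[25, 6, 78, 44] -> max=78
step 11: append 40 -> window=[6, 78, 44, 40] -> max=78
step 12: append 27 -> window=[78, 44, 40, 27] -> max=78
step 13: append 67 -> window=[44, 40, 27, 67] -> max=67
step 14: append 47 -> window=[40, 27, 67, 47] -> max=67
step 15: append 74 -> window=[27, 67, 47, 74] -> max=74
Recorded maximums: 71 71 62 62 62 78 78 78 78 67 67 74
Changes between consecutive maximums: 4

Answer: 4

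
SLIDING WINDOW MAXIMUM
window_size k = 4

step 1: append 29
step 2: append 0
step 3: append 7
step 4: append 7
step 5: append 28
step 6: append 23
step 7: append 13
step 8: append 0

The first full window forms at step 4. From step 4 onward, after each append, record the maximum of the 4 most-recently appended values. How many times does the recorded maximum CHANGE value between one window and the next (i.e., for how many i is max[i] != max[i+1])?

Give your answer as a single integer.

step 1: append 29 -> window=[29] (not full yet)
step 2: append 0 -> window=[29, 0] (not full yet)
step 3: append 7 -> window=[29, 0, 7] (not full yet)
step 4: append 7 -> window=[29, 0, 7, 7] -> max=29
step 5: append 28 -> window=[0, 7, 7, 28] -> max=28
step 6: append 23 -> window=[7, 7, 28, 23] -> max=28
step 7: append 13 -> window=[7, 28, 23, 13] -> max=28
step 8: append 0 -> window=[28, 23, 13, 0] -> max=28
Recorded maximums: 29 28 28 28 28
Changes between consecutive maximums: 1

Answer: 1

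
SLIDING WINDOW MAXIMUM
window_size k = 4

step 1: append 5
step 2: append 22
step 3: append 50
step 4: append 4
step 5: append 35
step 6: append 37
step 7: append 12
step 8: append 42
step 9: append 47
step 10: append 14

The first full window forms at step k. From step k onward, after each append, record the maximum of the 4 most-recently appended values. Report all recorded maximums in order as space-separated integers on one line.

step 1: append 5 -> window=[5] (not full yet)
step 2: append 22 -> window=[5, 22] (not full yet)
step 3: append 50 -> window=[5, 22, 50] (not full yet)
step 4: append 4 -> window=[5, 22, 50, 4] -> max=50
step 5: append 35 -> window=[22, 50, 4, 35] -> max=50
step 6: append 37 -> window=[50, 4, 35, 37] -> max=50
step 7: append 12 -> window=[4, 35, 37, 12] -> max=37
step 8: append 42 -> window=[35, 37, 12, 42] -> max=42
step 9: append 47 -> window=[37, 12, 42, 47] -> max=47
step 10: append 14 -> window=[12, 42, 47, 14] -> max=47

Answer: 50 50 50 37 42 47 47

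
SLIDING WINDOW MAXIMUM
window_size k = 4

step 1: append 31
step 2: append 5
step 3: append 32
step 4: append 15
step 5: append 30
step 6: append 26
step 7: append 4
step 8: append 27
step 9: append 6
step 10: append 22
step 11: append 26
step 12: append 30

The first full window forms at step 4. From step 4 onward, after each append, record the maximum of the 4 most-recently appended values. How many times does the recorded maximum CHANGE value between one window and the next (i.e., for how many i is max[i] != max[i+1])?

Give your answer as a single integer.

step 1: append 31 -> window=[31] (not full yet)
step 2: append 5 -> window=[31, 5] (not full yet)
step 3: append 32 -> window=[31, 5, 32] (not full yet)
step 4: append 15 -> window=[31, 5, 32, 15] -> max=32
step 5: append 30 -> window=[5, 32, 15, 30] -> max=32
step 6: append 26 -> window=[32, 15, 30, 26] -> max=32
step 7: append 4 -> window=[15, 30, 26, 4] -> max=30
step 8: append 27 -> window=[30, 26, 4, 27] -> max=30
step 9: append 6 -> window=[26, 4, 27, 6] -> max=27
step 10: append 22 -> window=[4, 27, 6, 22] -> max=27
step 11: append 26 -> window=[27, 6, 22, 26] -> max=27
step 12: append 30 -> window=[6, 22, 26, 30] -> max=30
Recorded maximums: 32 32 32 30 30 27 27 27 30
Changes between consecutive maximums: 3

Answer: 3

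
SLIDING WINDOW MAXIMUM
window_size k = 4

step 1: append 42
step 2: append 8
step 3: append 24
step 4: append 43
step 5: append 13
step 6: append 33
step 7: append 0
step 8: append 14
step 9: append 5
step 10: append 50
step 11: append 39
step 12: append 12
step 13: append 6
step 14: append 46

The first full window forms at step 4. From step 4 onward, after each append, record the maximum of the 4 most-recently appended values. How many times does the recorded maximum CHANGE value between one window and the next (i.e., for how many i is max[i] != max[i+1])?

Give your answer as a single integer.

step 1: append 42 -> window=[42] (not full yet)
step 2: append 8 -> window=[42, 8] (not full yet)
step 3: append 24 -> window=[42, 8, 24] (not full yet)
step 4: append 43 -> window=[42, 8, 24, 43] -> max=43
step 5: append 13 -> window=[8, 24, 43, 13] -> max=43
step 6: append 33 -> window=[24, 43, 13, 33] -> max=43
step 7: append 0 -> window=[43, 13, 33, 0] -> max=43
step 8: append 14 -> window=[13, 33, 0, 14] -> max=33
step 9: append 5 -> window=[33, 0, 14, 5] -> max=33
step 10: append 50 -> window=[0, 14, 5, 50] -> max=50
step 11: append 39 -> window=[14, 5, 50, 39] -> max=50
step 12: append 12 -> window=[5, 50, 39, 12] -> max=50
step 13: append 6 -> window=[50, 39, 12, 6] -> max=50
step 14: append 46 -> window=[39, 12, 6, 46] -> max=46
Recorded maximums: 43 43 43 43 33 33 50 50 50 50 46
Changes between consecutive maximums: 3

Answer: 3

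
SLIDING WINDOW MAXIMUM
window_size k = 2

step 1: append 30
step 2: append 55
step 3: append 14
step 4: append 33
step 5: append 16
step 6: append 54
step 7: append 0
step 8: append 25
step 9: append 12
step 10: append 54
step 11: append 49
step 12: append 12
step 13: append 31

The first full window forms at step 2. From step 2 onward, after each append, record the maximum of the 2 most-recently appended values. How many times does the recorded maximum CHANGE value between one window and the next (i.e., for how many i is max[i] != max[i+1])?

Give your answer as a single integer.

step 1: append 30 -> window=[30] (not full yet)
step 2: append 55 -> window=[30, 55] -> max=55
step 3: append 14 -> window=[55, 14] -> max=55
step 4: append 33 -> window=[14, 33] -> max=33
step 5: append 16 -> window=[33, 16] -> max=33
step 6: append 54 -> window=[16, 54] -> max=54
step 7: append 0 -> window=[54, 0] -> max=54
step 8: append 25 -> window=[0, 25] -> max=25
step 9: append 12 -> window=[25, 12] -> max=25
step 10: append 54 -> window=[12, 54] -> max=54
step 11: append 49 -> window=[54, 49] -> max=54
step 12: append 12 -> window=[49, 12] -> max=49
step 13: append 31 -> window=[12, 31] -> max=31
Recorded maximums: 55 55 33 33 54 54 25 25 54 54 49 31
Changes between consecutive maximums: 6

Answer: 6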